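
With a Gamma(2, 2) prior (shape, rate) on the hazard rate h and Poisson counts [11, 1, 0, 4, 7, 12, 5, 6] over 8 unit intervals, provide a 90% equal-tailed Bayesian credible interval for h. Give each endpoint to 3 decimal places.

[3.720, 5.994]

Posterior: Gamma(2+46, 2+8) = Gamma(48, 10) (shape, rate).
Equal-tailed 90% interval: Gamma(48, 10) quantiles at 0.05 and 0.95.
Posterior mean ≈ 4.800, SD ≈ 0.693; a Normal approximation gives roughly [3.660, 5.940].
Exact: lower = 3.720; upper = 5.994.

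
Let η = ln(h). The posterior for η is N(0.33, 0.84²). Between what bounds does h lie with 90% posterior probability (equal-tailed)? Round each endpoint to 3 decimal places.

On the log scale the 90% interval is 0.33 ± 1.645 × 0.84 = [-1.0517, 1.7117].
Exponentiate: [e^-1.0517, e^1.7117] = [0.349, 5.538].

[0.349, 5.538]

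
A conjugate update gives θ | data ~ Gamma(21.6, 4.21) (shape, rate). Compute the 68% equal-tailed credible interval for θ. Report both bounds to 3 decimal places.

Posterior: Gamma(shape 21.6, rate 4.21).
Equal-tailed 68% interval: Gamma(21.6, 4.21) quantiles at 0.16 and 0.84.
Posterior mean ≈ 5.131, SD ≈ 1.104; a Normal approximation gives roughly [4.033, 6.228].
Exact: lower = 4.041; upper = 6.219.

[4.041, 6.219]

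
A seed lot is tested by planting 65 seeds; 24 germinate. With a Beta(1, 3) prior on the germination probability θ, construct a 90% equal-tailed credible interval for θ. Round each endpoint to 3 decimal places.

Posterior: Beta(1+24, 3+41) = Beta(25, 44).
Equal-tailed 90% interval: the 0.05 and 0.95 quantiles of Beta(25, 44).
Posterior mean ≈ 0.362, SD ≈ 0.057; a Normal approximation gives roughly [0.268, 0.457].
Exact: F⁻¹(0.05) = 0.270; F⁻¹(0.95) = 0.459.

[0.270, 0.459]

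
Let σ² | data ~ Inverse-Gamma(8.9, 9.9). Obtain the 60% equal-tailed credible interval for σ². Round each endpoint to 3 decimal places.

[0.879, 1.561]

Inverse-Gamma(8.9, 9.9) quantiles: F⁻¹(0.2) and F⁻¹(0.8).
Equivalently, 1/σ² ~ Gamma(8.9, rate = 9.9); invert its 0.8 and 0.2 quantiles.
Posterior mean ≈ 1.253, SD ≈ 0.477; a Normal approximation gives roughly [0.852, 1.655].
Exact: lower = 0.879; upper = 1.561.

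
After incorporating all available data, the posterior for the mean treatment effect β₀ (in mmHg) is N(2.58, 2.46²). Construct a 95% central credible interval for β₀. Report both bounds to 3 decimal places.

[-2.242, 7.402]

The posterior is symmetric, so the 95% equal-tailed interval is β₀ = 2.58 ± z·2.46 with z = 1.960.
Half-width: 1.960 × 2.46 = 4.822.
2.58 − 4.822 = -2.242; 2.58 + 4.822 = 7.402.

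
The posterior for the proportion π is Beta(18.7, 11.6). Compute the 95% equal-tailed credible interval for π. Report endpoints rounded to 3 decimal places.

[0.441, 0.779]

Posterior: Beta(18.7, 11.6).
Equal-tailed 95% interval: the 0.025 and 0.975 quantiles of Beta(18.7, 11.6).
Posterior mean ≈ 0.617, SD ≈ 0.087; a Normal approximation gives roughly [0.447, 0.787].
Exact: F⁻¹(0.025) = 0.441; F⁻¹(0.975) = 0.779.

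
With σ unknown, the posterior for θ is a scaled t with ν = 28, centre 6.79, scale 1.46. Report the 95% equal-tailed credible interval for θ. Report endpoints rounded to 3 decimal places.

The t_28 distribution is symmetric; the 95% interval is 6.79 ± t·1.46 with t_{0.975,28} = 2.048.
Half-width: 2.048 × 1.46 = 2.991.
6.79 − 2.991 = 3.799; 6.79 + 2.991 = 9.781.

[3.799, 9.781]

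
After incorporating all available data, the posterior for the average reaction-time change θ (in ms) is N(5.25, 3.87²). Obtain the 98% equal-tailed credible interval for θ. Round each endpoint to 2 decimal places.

[-3.75, 14.25]

The posterior is symmetric, so the 98% equal-tailed interval is θ = 5.25 ± z·3.87 with z = 2.326.
Half-width: 2.326 × 3.87 = 9.00.
5.25 − 9.00 = -3.75; 5.25 + 9.00 = 14.25.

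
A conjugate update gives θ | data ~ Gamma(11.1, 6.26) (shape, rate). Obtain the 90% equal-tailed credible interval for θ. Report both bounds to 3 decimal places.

Posterior: Gamma(shape 11.1, rate 6.26).
Equal-tailed 90% interval: Gamma(11.1, 6.26) quantiles at 0.05 and 0.95.
Posterior mean ≈ 1.773, SD ≈ 0.532; a Normal approximation gives roughly [0.898, 2.649].
Exact: lower = 0.997; upper = 2.730.

[0.997, 2.730]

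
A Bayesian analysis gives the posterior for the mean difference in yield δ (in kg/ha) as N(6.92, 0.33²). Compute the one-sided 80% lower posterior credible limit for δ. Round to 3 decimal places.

6.642

Need L with P(δ ≥ L) = 0.80: L = 6.92 − z_{0.2}·0.33.
z = 0.842; L = 6.92 − 0.842 × 0.33 = 6.642.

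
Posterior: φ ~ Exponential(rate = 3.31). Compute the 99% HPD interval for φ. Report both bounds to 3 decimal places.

The exponential density is strictly decreasing on [0, ∞), so the HPD interval is anchored at 0: [0, q] with P(φ ≤ q) = 0.99.
q = −ln(1 − 0.99) / 3.31 = 4.6052 / 3.31 = 1.391.

[0.000, 1.391]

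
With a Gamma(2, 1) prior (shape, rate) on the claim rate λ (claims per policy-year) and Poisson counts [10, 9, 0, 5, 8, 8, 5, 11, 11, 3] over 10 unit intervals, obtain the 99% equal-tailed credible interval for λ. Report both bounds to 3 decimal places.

[4.729, 8.703]

Posterior: Gamma(2+70, 1+10) = Gamma(72, 11) (shape, rate).
Equal-tailed 99% interval: Gamma(72, 11) quantiles at 0.005 and 0.995.
Posterior mean ≈ 6.545, SD ≈ 0.771; a Normal approximation gives roughly [4.558, 8.532].
Exact: lower = 4.729; upper = 8.703.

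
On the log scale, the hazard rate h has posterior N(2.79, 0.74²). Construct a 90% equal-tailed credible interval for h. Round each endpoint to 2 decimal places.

[4.82, 54.99]

On the log scale the 90% interval is 2.79 ± 1.645 × 0.74 = [1.5728, 4.0072].
Exponentiate: [e^1.5728, e^4.0072] = [4.82, 54.99].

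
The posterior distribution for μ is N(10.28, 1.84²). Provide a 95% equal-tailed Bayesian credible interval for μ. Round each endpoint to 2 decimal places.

The posterior is symmetric, so the 95% equal-tailed interval is μ = 10.28 ± z·1.84 with z = 1.960.
Half-width: 1.960 × 1.84 = 3.61.
10.28 − 3.61 = 6.67; 10.28 + 3.61 = 13.89.

[6.67, 13.89]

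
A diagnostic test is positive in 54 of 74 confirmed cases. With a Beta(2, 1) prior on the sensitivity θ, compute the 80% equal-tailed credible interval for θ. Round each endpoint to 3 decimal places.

Posterior: Beta(2+54, 1+20) = Beta(56, 21).
Equal-tailed 80% interval: the 0.1 and 0.9 quantiles of Beta(56, 21).
Posterior mean ≈ 0.727, SD ≈ 0.050; a Normal approximation gives roughly [0.663, 0.792].
Exact: F⁻¹(0.1) = 0.661; F⁻¹(0.9) = 0.791.

[0.661, 0.791]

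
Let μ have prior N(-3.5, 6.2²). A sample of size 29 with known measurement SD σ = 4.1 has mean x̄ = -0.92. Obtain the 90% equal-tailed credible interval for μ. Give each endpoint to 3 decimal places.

[-2.201, 0.285]

Posterior precision = 1/6.2² + 29/4.1² = 0.0260 + 1.7252 = 1.7512, so posterior SD = 0.7557.
Posterior mean = (-3.5/6.2² + 29·-0.92/4.1²) / 1.7512 = -0.9583.
Interval: -0.9583 ± 1.645 × 0.7557 → [-2.201, 0.285].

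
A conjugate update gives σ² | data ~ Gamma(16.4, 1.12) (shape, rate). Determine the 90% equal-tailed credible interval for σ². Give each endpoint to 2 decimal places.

Posterior: Gamma(shape 16.4, rate 1.12).
Equal-tailed 90% interval: Gamma(16.4, 1.12) quantiles at 0.05 and 0.95.
Posterior mean ≈ 14.64, SD ≈ 3.62; a Normal approximation gives roughly [8.70, 20.59].
Exact: lower = 9.24; upper = 21.05.

[9.24, 21.05]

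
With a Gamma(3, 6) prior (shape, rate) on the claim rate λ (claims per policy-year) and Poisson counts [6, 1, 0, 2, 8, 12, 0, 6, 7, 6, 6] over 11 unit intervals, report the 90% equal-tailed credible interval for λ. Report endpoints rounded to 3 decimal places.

Posterior: Gamma(3+54, 6+11) = Gamma(57, 17) (shape, rate).
Equal-tailed 90% interval: Gamma(57, 17) quantiles at 0.05 and 0.95.
Posterior mean ≈ 3.353, SD ≈ 0.444; a Normal approximation gives roughly [2.622, 4.083].
Exact: lower = 2.657; upper = 4.115.

[2.657, 4.115]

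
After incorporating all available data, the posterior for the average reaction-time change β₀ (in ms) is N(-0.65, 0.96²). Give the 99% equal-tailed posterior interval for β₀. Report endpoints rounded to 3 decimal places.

[-3.123, 1.823]

The posterior is symmetric, so the 99% equal-tailed interval is β₀ = -0.65 ± z·0.96 with z = 2.576.
Half-width: 2.576 × 0.96 = 2.473.
-0.65 − 2.473 = -3.123; -0.65 + 2.473 = 1.823.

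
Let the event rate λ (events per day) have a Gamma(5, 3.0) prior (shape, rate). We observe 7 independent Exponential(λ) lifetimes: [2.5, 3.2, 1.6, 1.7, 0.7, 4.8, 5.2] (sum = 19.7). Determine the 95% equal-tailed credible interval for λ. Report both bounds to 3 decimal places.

Posterior: Gamma(5+7, 3.0+19.7) = Gamma(12, 22.7) (shape, rate).
Equal-tailed 95% interval: Gamma(12, 22.7) quantiles at 0.025 and 0.975.
Posterior mean ≈ 0.529, SD ≈ 0.153; a Normal approximation gives roughly [0.230, 0.828].
Exact: lower = 0.273; upper = 0.867.

[0.273, 0.867]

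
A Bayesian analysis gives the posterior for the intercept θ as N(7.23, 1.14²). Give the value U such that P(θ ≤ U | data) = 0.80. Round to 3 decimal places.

8.189

Need U with P(θ ≤ U) = 0.80: U = 7.23 + z_{0.2}·1.14.
z = 0.842; U = 7.23 + 0.842 × 1.14 = 8.189.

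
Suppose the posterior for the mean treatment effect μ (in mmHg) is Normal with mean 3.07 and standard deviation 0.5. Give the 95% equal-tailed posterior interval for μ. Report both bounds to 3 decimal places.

[2.090, 4.050]

The posterior is symmetric, so the 95% equal-tailed interval is μ = 3.07 ± z·0.5 with z = 1.960.
Half-width: 1.960 × 0.5 = 0.980.
3.07 − 0.980 = 2.090; 3.07 + 0.980 = 4.050.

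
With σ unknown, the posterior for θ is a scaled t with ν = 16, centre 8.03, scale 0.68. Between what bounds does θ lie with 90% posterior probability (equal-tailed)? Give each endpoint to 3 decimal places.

The t_16 distribution is symmetric; the 90% interval is 8.03 ± t·0.68 with t_{0.95,16} = 1.746.
Half-width: 1.746 × 0.68 = 1.187.
8.03 − 1.187 = 6.843; 8.03 + 1.187 = 9.217.

[6.843, 9.217]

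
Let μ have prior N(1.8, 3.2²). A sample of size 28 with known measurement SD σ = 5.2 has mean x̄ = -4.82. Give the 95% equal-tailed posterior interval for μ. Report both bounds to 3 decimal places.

[-6.091, -2.408]

Posterior precision = 1/3.2² + 28/5.2² = 0.0977 + 1.0355 = 1.1332, so posterior SD = 0.9394.
Posterior mean = (1.8/3.2² + 28·-4.82/5.2²) / 1.1332 = -4.2495.
Interval: -4.2495 ± 1.960 × 0.9394 → [-6.091, -2.408].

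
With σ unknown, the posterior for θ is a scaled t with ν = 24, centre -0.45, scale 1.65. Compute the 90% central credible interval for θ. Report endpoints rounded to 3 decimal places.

The t_24 distribution is symmetric; the 90% interval is -0.45 ± t·1.65 with t_{0.95,24} = 1.711.
Half-width: 1.711 × 1.65 = 2.823.
-0.45 − 2.823 = -3.273; -0.45 + 2.823 = 2.373.

[-3.273, 2.373]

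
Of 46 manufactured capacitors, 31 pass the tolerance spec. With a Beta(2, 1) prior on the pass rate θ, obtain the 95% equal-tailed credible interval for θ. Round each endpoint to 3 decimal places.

[0.537, 0.796]

Posterior: Beta(2+31, 1+15) = Beta(33, 16).
Equal-tailed 95% interval: the 0.025 and 0.975 quantiles of Beta(33, 16).
Posterior mean ≈ 0.673, SD ≈ 0.066; a Normal approximation gives roughly [0.543, 0.803].
Exact: F⁻¹(0.025) = 0.537; F⁻¹(0.975) = 0.796.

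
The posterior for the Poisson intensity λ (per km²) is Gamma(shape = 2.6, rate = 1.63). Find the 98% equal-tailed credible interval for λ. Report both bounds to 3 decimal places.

[0.188, 4.735]

Posterior: Gamma(shape 2.6, rate 1.63).
Equal-tailed 98% interval: Gamma(2.6, 1.63) quantiles at 0.01 and 0.99.
Posterior mean ≈ 1.595, SD ≈ 0.989; a Normal approximation gives roughly [-0.706, 3.896].
Exact: lower = 0.188; upper = 4.735.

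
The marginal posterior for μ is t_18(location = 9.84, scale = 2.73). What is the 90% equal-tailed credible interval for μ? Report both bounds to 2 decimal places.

The t_18 distribution is symmetric; the 90% interval is 9.84 ± t·2.73 with t_{0.95,18} = 1.734.
Half-width: 1.734 × 2.73 = 4.73.
9.84 − 4.73 = 5.11; 9.84 + 4.73 = 14.57.

[5.11, 14.57]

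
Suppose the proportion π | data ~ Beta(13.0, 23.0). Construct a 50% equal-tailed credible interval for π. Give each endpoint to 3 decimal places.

Posterior: Beta(13.0, 23.0).
Equal-tailed 50% interval: the 0.25 and 0.75 quantiles of Beta(13.0, 23.0).
Posterior mean ≈ 0.361, SD ≈ 0.079; a Normal approximation gives roughly [0.308, 0.414].
Exact: F⁻¹(0.25) = 0.306; F⁻¹(0.75) = 0.414.

[0.306, 0.414]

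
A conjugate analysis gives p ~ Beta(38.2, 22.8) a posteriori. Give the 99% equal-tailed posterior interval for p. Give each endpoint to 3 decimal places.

Posterior: Beta(38.2, 22.8).
Equal-tailed 99% interval: the 0.005 and 0.995 quantiles of Beta(38.2, 22.8).
Posterior mean ≈ 0.626, SD ≈ 0.061; a Normal approximation gives roughly [0.468, 0.784].
Exact: F⁻¹(0.005) = 0.463; F⁻¹(0.995) = 0.774.

[0.463, 0.774]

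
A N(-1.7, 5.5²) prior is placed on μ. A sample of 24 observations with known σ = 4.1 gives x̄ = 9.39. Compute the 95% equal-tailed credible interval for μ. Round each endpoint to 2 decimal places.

[7.52, 10.76]

Posterior precision = 1/5.5² + 24/4.1² = 0.0331 + 1.4277 = 1.4608, so posterior SD = 0.8274.
Posterior mean = (-1.7/5.5² + 24·9.39/4.1²) / 1.4608 = 9.1390.
Interval: 9.1390 ± 1.960 × 0.8274 → [7.52, 10.76].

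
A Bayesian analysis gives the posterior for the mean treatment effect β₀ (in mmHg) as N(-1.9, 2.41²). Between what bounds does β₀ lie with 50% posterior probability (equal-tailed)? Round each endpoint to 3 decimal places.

The posterior is symmetric, so the 50% equal-tailed interval is β₀ = -1.9 ± z·2.41 with z = 0.674.
Half-width: 0.674 × 2.41 = 1.626.
-1.9 − 1.626 = -3.526; -1.9 + 1.626 = -0.274.

[-3.526, -0.274]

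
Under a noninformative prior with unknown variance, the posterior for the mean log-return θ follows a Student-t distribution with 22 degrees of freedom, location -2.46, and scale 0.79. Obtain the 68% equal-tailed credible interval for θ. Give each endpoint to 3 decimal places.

[-3.264, -1.656]

The t_22 distribution is symmetric; the 68% interval is -2.46 ± t·0.79 with t_{0.84,22} = 1.017.
Half-width: 1.017 × 0.79 = 0.804.
-2.46 − 0.804 = -3.264; -2.46 + 0.804 = -1.656.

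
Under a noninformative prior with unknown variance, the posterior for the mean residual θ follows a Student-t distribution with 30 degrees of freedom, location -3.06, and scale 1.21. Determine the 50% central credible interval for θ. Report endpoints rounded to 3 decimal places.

The t_30 distribution is symmetric; the 50% interval is -3.06 ± t·1.21 with t_{0.75,30} = 0.683.
Half-width: 0.683 × 1.21 = 0.826.
-3.06 − 0.826 = -3.886; -3.06 + 0.826 = -2.234.

[-3.886, -2.234]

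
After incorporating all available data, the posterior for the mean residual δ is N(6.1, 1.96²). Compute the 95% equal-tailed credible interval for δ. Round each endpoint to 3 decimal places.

The posterior is symmetric, so the 95% equal-tailed interval is δ = 6.1 ± z·1.96 with z = 1.960.
Half-width: 1.960 × 1.96 = 3.842.
6.1 − 3.842 = 2.258; 6.1 + 3.842 = 9.942.

[2.258, 9.942]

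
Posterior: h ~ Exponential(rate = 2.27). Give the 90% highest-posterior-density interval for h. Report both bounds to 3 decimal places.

[0.000, 1.014]

The exponential density is strictly decreasing on [0, ∞), so the HPD interval is anchored at 0: [0, q] with P(h ≤ q) = 0.90.
q = −ln(1 − 0.90) / 2.27 = 2.3026 / 2.27 = 1.014.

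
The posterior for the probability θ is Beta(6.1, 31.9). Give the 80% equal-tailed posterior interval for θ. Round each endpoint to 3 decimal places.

Posterior: Beta(6.1, 31.9).
Equal-tailed 80% interval: the 0.1 and 0.9 quantiles of Beta(6.1, 31.9).
Posterior mean ≈ 0.161, SD ≈ 0.059; a Normal approximation gives roughly [0.085, 0.236].
Exact: F⁻¹(0.1) = 0.090; F⁻¹(0.9) = 0.239.

[0.090, 0.239]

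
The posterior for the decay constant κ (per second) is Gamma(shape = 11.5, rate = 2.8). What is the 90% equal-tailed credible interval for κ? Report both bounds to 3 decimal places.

[2.338, 6.281]

Posterior: Gamma(shape 11.5, rate 2.8).
Equal-tailed 90% interval: Gamma(11.5, 2.8) quantiles at 0.05 and 0.95.
Posterior mean ≈ 4.107, SD ≈ 1.211; a Normal approximation gives roughly [2.115, 6.099].
Exact: lower = 2.338; upper = 6.281.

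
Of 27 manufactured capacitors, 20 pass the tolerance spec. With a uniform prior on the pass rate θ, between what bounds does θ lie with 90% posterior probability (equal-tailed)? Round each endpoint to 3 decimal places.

Posterior: Beta(1+20, 1+7) = Beta(21, 8).
Equal-tailed 90% interval: the 0.05 and 0.95 quantiles of Beta(21, 8).
Posterior mean ≈ 0.724, SD ≈ 0.082; a Normal approximation gives roughly [0.590, 0.858].
Exact: F⁻¹(0.05) = 0.581; F⁻¹(0.95) = 0.849.

[0.581, 0.849]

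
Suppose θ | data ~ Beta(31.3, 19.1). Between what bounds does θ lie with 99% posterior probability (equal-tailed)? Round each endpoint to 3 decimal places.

[0.441, 0.783]

Posterior: Beta(31.3, 19.1).
Equal-tailed 99% interval: the 0.005 and 0.995 quantiles of Beta(31.3, 19.1).
Posterior mean ≈ 0.621, SD ≈ 0.068; a Normal approximation gives roughly [0.447, 0.795].
Exact: F⁻¹(0.005) = 0.441; F⁻¹(0.995) = 0.783.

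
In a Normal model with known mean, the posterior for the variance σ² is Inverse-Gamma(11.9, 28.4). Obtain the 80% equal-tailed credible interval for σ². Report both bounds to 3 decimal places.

Inverse-Gamma(11.9, 28.4) quantiles: F⁻¹(0.1) and F⁻¹(0.9).
Equivalently, 1/σ² ~ Gamma(11.9, rate = 28.4); invert its 0.9 and 0.1 quantiles.
Posterior mean ≈ 2.606, SD ≈ 0.828; a Normal approximation gives roughly [1.544, 3.667].
Exact: lower = 1.723; upper = 3.665.

[1.723, 3.665]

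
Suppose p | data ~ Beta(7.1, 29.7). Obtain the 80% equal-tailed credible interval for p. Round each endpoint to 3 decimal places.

[0.114, 0.279]

Posterior: Beta(7.1, 29.7).
Equal-tailed 80% interval: the 0.1 and 0.9 quantiles of Beta(7.1, 29.7).
Posterior mean ≈ 0.193, SD ≈ 0.064; a Normal approximation gives roughly [0.111, 0.275].
Exact: F⁻¹(0.1) = 0.114; F⁻¹(0.9) = 0.279.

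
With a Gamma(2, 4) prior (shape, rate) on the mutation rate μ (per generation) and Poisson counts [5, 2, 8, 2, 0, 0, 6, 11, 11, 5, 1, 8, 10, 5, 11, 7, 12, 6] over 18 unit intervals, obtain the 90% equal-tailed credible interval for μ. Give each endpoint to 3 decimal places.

Posterior: Gamma(2+110, 4+18) = Gamma(112, 22) (shape, rate).
Equal-tailed 90% interval: Gamma(112, 22) quantiles at 0.05 and 0.95.
Posterior mean ≈ 5.091, SD ≈ 0.481; a Normal approximation gives roughly [4.300, 5.882].
Exact: lower = 4.326; upper = 5.907.

[4.326, 5.907]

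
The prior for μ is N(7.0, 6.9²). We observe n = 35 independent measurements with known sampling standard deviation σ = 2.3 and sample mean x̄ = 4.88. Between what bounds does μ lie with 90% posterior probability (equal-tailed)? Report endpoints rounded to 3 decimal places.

[4.248, 5.525]

Posterior precision = 1/6.9² + 35/2.3² = 0.0210 + 6.6163 = 6.6373, so posterior SD = 0.3882.
Posterior mean = (7.0/6.9² + 35·4.88/2.3²) / 6.6373 = 4.8867.
Interval: 4.8867 ± 1.645 × 0.3882 → [4.248, 5.525].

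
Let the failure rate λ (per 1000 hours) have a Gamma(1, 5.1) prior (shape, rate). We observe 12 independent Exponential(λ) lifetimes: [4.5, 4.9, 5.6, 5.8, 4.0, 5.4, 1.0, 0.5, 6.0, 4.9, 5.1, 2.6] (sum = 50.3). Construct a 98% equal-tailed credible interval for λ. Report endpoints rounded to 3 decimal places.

Posterior: Gamma(1+12, 5.1+50.3) = Gamma(13, 55.4) (shape, rate).
Equal-tailed 98% interval: Gamma(13, 55.4) quantiles at 0.01 and 0.99.
Posterior mean ≈ 0.235, SD ≈ 0.065; a Normal approximation gives roughly [0.083, 0.386].
Exact: lower = 0.110; upper = 0.412.

[0.110, 0.412]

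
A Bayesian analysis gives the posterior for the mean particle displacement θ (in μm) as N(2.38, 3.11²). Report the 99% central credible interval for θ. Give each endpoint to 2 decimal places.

[-5.63, 10.39]

The posterior is symmetric, so the 99% equal-tailed interval is θ = 2.38 ± z·3.11 with z = 2.576.
Half-width: 2.576 × 3.11 = 8.01.
2.38 − 8.01 = -5.63; 2.38 + 8.01 = 10.39.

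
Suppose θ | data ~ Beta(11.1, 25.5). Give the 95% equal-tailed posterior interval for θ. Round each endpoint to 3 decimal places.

[0.168, 0.459]

Posterior: Beta(11.1, 25.5).
Equal-tailed 95% interval: the 0.025 and 0.975 quantiles of Beta(11.1, 25.5).
Posterior mean ≈ 0.303, SD ≈ 0.075; a Normal approximation gives roughly [0.156, 0.450].
Exact: F⁻¹(0.025) = 0.168; F⁻¹(0.975) = 0.459.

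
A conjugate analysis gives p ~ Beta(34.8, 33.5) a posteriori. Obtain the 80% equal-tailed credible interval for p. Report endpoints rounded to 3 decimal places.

[0.432, 0.587]

Posterior: Beta(34.8, 33.5).
Equal-tailed 80% interval: the 0.1 and 0.9 quantiles of Beta(34.8, 33.5).
Posterior mean ≈ 0.510, SD ≈ 0.060; a Normal approximation gives roughly [0.433, 0.586].
Exact: F⁻¹(0.1) = 0.432; F⁻¹(0.9) = 0.587.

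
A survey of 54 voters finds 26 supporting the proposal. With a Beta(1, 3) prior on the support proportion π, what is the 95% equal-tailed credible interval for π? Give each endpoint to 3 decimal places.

[0.340, 0.593]

Posterior: Beta(1+26, 3+28) = Beta(27, 31).
Equal-tailed 95% interval: the 0.025 and 0.975 quantiles of Beta(27, 31).
Posterior mean ≈ 0.466, SD ≈ 0.065; a Normal approximation gives roughly [0.338, 0.593].
Exact: F⁻¹(0.025) = 0.340; F⁻¹(0.975) = 0.593.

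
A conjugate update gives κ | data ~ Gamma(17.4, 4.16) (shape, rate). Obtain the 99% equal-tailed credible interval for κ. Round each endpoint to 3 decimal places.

[2.050, 7.213]

Posterior: Gamma(shape 17.4, rate 4.16).
Equal-tailed 99% interval: Gamma(17.4, 4.16) quantiles at 0.005 and 0.995.
Posterior mean ≈ 4.183, SD ≈ 1.003; a Normal approximation gives roughly [1.600, 6.766].
Exact: lower = 2.050; upper = 7.213.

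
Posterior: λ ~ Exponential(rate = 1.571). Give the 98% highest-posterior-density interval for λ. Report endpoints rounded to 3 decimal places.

The exponential density is strictly decreasing on [0, ∞), so the HPD interval is anchored at 0: [0, q] with P(λ ≤ q) = 0.98.
q = −ln(1 − 0.98) / 1.571 = 3.9120 / 1.571 = 2.490.

[0.000, 2.490]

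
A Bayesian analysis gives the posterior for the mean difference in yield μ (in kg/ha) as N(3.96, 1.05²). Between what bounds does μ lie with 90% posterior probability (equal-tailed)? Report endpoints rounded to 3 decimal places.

[2.233, 5.687]

The posterior is symmetric, so the 90% equal-tailed interval is μ = 3.96 ± z·1.05 with z = 1.645.
Half-width: 1.645 × 1.05 = 1.727.
3.96 − 1.727 = 2.233; 3.96 + 1.727 = 5.687.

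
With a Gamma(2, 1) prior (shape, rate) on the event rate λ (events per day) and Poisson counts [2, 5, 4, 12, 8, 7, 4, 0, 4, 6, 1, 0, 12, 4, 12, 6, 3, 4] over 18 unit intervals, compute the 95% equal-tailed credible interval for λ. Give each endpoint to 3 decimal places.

Posterior: Gamma(2+94, 1+18) = Gamma(96, 19) (shape, rate).
Equal-tailed 95% interval: Gamma(96, 19) quantiles at 0.025 and 0.975.
Posterior mean ≈ 5.053, SD ≈ 0.516; a Normal approximation gives roughly [4.042, 6.063].
Exact: lower = 4.093; upper = 6.112.

[4.093, 6.112]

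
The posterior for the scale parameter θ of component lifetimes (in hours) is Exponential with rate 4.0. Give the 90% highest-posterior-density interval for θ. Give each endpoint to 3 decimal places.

The exponential density is strictly decreasing on [0, ∞), so the HPD interval is anchored at 0: [0, q] with P(θ ≤ q) = 0.90.
q = −ln(1 − 0.90) / 4.0 = 2.3026 / 4.0 = 0.576.

[0.000, 0.576]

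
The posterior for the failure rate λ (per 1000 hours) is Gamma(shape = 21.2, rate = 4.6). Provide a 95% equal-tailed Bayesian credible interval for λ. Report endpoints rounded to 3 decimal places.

Posterior: Gamma(shape 21.2, rate 4.6).
Equal-tailed 95% interval: Gamma(21.2, 4.6) quantiles at 0.025 and 0.975.
Posterior mean ≈ 4.609, SD ≈ 1.001; a Normal approximation gives roughly [2.647, 6.571].
Exact: lower = 2.860; upper = 6.768.

[2.860, 6.768]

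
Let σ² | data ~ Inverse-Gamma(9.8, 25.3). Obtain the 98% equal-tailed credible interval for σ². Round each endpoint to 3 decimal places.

[1.367, 6.319]

Inverse-Gamma(9.8, 25.3) quantiles: F⁻¹(0.01) and F⁻¹(0.99).
Equivalently, 1/σ² ~ Gamma(9.8, rate = 25.3); invert its 0.99 and 0.01 quantiles.
Posterior mean ≈ 2.875, SD ≈ 1.029; a Normal approximation gives roughly [0.480, 5.270].
Exact: lower = 1.367; upper = 6.319.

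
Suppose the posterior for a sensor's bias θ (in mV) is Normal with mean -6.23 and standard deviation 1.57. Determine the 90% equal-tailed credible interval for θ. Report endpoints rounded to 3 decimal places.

[-8.812, -3.648]

The posterior is symmetric, so the 90% equal-tailed interval is θ = -6.23 ± z·1.57 with z = 1.645.
Half-width: 1.645 × 1.57 = 2.582.
-6.23 − 2.582 = -8.812; -6.23 + 2.582 = -3.648.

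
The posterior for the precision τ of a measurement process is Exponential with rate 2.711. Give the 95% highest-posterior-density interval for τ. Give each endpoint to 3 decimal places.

The exponential density is strictly decreasing on [0, ∞), so the HPD interval is anchored at 0: [0, q] with P(τ ≤ q) = 0.95.
q = −ln(1 − 0.95) / 2.711 = 2.9957 / 2.711 = 1.105.

[0.000, 1.105]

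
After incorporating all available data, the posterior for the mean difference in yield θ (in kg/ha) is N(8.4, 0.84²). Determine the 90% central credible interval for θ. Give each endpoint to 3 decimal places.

[7.018, 9.782]

The posterior is symmetric, so the 90% equal-tailed interval is θ = 8.4 ± z·0.84 with z = 1.645.
Half-width: 1.645 × 0.84 = 1.382.
8.4 − 1.382 = 7.018; 8.4 + 1.382 = 9.782.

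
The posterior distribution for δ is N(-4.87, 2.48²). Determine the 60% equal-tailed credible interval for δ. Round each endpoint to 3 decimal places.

[-6.957, -2.783]

The posterior is symmetric, so the 60% equal-tailed interval is δ = -4.87 ± z·2.48 with z = 0.842.
Half-width: 0.842 × 2.48 = 2.087.
-4.87 − 2.087 = -6.957; -4.87 + 2.087 = -2.783.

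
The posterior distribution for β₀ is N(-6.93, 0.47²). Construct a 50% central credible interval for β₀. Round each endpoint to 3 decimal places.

[-7.247, -6.613]

The posterior is symmetric, so the 50% equal-tailed interval is β₀ = -6.93 ± z·0.47 with z = 0.674.
Half-width: 0.674 × 0.47 = 0.317.
-6.93 − 0.317 = -7.247; -6.93 + 0.317 = -6.613.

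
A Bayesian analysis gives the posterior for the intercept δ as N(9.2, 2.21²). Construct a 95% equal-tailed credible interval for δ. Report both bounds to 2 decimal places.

[4.87, 13.53]

The posterior is symmetric, so the 95% equal-tailed interval is δ = 9.2 ± z·2.21 with z = 1.960.
Half-width: 1.960 × 2.21 = 4.33.
9.2 − 4.33 = 4.87; 9.2 + 4.33 = 13.53.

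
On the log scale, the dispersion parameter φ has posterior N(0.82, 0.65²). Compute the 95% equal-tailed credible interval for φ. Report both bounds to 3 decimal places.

On the log scale the 95% interval is 0.82 ± 1.960 × 0.65 = [-0.4540, 2.0940].
Exponentiate: [e^-0.4540, e^2.0940] = [0.635, 8.117].

[0.635, 8.117]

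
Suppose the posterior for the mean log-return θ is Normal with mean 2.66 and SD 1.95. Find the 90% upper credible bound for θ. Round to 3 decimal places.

5.159

Need U with P(θ ≤ U) = 0.90: U = 2.66 + z_{0.1}·1.95.
z = 1.282; U = 2.66 + 1.282 × 1.95 = 5.159.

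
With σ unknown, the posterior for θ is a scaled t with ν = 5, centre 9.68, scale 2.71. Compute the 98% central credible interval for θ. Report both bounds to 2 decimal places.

The t_5 distribution is symmetric; the 98% interval is 9.68 ± t·2.71 with t_{0.99,5} = 3.365.
Half-width: 3.365 × 2.71 = 9.12.
9.68 − 9.12 = 0.56; 9.68 + 9.12 = 18.80.

[0.56, 18.80]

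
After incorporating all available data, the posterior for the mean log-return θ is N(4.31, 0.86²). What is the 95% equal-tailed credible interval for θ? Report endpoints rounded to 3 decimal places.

The posterior is symmetric, so the 95% equal-tailed interval is θ = 4.31 ± z·0.86 with z = 1.960.
Half-width: 1.960 × 0.86 = 1.686.
4.31 − 1.686 = 2.624; 4.31 + 1.686 = 5.996.

[2.624, 5.996]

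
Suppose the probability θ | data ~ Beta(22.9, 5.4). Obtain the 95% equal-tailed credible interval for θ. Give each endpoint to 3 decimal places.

Posterior: Beta(22.9, 5.4).
Equal-tailed 95% interval: the 0.025 and 0.975 quantiles of Beta(22.9, 5.4).
Posterior mean ≈ 0.809, SD ≈ 0.073; a Normal approximation gives roughly [0.667, 0.951].
Exact: F⁻¹(0.025) = 0.648; F⁻¹(0.975) = 0.929.

[0.648, 0.929]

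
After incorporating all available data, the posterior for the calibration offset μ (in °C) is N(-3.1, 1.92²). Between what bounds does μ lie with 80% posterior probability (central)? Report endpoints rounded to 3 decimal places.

The posterior is symmetric, so the 80% equal-tailed interval is μ = -3.1 ± z·1.92 with z = 1.282.
Half-width: 1.282 × 1.92 = 2.461.
-3.1 − 2.461 = -5.561; -3.1 + 2.461 = -0.639.

[-5.561, -0.639]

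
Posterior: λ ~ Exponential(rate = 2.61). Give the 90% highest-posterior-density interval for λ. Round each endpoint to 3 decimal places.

The exponential density is strictly decreasing on [0, ∞), so the HPD interval is anchored at 0: [0, q] with P(λ ≤ q) = 0.90.
q = −ln(1 − 0.90) / 2.61 = 2.3026 / 2.61 = 0.882.

[0.000, 0.882]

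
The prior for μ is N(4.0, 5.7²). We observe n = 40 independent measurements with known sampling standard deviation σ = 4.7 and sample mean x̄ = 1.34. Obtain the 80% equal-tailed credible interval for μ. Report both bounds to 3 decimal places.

Posterior precision = 1/5.7² + 40/4.7² = 0.0308 + 1.8108 = 1.8416, so posterior SD = 0.7369.
Posterior mean = (4.0/5.7² + 40·1.34/4.7²) / 1.8416 = 1.3845.
Interval: 1.3845 ± 1.282 × 0.7369 → [0.440, 2.329].

[0.440, 2.329]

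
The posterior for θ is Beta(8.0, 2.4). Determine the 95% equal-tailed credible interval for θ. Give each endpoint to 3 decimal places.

[0.485, 0.957]

Posterior: Beta(8.0, 2.4).
Equal-tailed 95% interval: the 0.025 and 0.975 quantiles of Beta(8.0, 2.4).
Posterior mean ≈ 0.769, SD ≈ 0.125; a Normal approximation gives roughly [0.525, 1.014].
Exact: F⁻¹(0.025) = 0.485; F⁻¹(0.975) = 0.957.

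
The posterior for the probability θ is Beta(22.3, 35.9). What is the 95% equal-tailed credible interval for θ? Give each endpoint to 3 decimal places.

Posterior: Beta(22.3, 35.9).
Equal-tailed 95% interval: the 0.025 and 0.975 quantiles of Beta(22.3, 35.9).
Posterior mean ≈ 0.383, SD ≈ 0.063; a Normal approximation gives roughly [0.259, 0.507].
Exact: F⁻¹(0.025) = 0.264; F⁻¹(0.975) = 0.510.

[0.264, 0.510]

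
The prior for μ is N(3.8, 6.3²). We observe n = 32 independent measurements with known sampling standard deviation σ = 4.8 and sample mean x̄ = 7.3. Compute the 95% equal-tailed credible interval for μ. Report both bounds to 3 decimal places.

[5.589, 8.886]

Posterior precision = 1/6.3² + 32/4.8² = 0.0252 + 1.3889 = 1.4141, so posterior SD = 0.8409.
Posterior mean = (3.8/6.3² + 32·7.3/4.8²) / 1.4141 = 7.2376.
Interval: 7.2376 ± 1.960 × 0.8409 → [5.589, 8.886].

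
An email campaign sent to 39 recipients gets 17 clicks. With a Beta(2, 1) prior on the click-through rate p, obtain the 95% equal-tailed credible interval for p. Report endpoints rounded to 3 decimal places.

Posterior: Beta(2+17, 1+22) = Beta(19, 23).
Equal-tailed 95% interval: the 0.025 and 0.975 quantiles of Beta(19, 23).
Posterior mean ≈ 0.452, SD ≈ 0.076; a Normal approximation gives roughly [0.304, 0.601].
Exact: F⁻¹(0.025) = 0.307; F⁻¹(0.975) = 0.603.

[0.307, 0.603]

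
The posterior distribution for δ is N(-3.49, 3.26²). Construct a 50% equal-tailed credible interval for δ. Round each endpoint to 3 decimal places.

[-5.689, -1.291]

The posterior is symmetric, so the 50% equal-tailed interval is δ = -3.49 ± z·3.26 with z = 0.674.
Half-width: 0.674 × 3.26 = 2.199.
-3.49 − 2.199 = -5.689; -3.49 + 2.199 = -1.291.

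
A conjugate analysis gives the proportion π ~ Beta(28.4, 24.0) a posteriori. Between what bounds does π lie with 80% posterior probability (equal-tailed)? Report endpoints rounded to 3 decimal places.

[0.454, 0.630]

Posterior: Beta(28.4, 24.0).
Equal-tailed 80% interval: the 0.1 and 0.9 quantiles of Beta(28.4, 24.0).
Posterior mean ≈ 0.542, SD ≈ 0.068; a Normal approximation gives roughly [0.455, 0.629].
Exact: F⁻¹(0.1) = 0.454; F⁻¹(0.9) = 0.630.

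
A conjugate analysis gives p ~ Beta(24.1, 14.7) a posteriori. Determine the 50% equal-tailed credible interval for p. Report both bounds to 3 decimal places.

Posterior: Beta(24.1, 14.7).
Equal-tailed 50% interval: the 0.25 and 0.75 quantiles of Beta(24.1, 14.7).
Posterior mean ≈ 0.621, SD ≈ 0.077; a Normal approximation gives roughly [0.569, 0.673].
Exact: F⁻¹(0.25) = 0.570; F⁻¹(0.75) = 0.675.

[0.570, 0.675]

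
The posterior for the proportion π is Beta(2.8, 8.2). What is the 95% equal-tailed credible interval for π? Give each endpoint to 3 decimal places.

[0.057, 0.535]

Posterior: Beta(2.8, 8.2).
Equal-tailed 95% interval: the 0.025 and 0.975 quantiles of Beta(2.8, 8.2).
Posterior mean ≈ 0.255, SD ≈ 0.126; a Normal approximation gives roughly [0.008, 0.501].
Exact: F⁻¹(0.025) = 0.057; F⁻¹(0.975) = 0.535.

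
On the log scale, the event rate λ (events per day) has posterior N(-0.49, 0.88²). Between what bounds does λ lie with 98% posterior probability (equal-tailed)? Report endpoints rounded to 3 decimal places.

[0.079, 4.745]

On the log scale the 98% interval is -0.49 ± 2.326 × 0.88 = [-2.5372, 1.5572].
Exponentiate: [e^-2.5372, e^1.5572] = [0.079, 4.745].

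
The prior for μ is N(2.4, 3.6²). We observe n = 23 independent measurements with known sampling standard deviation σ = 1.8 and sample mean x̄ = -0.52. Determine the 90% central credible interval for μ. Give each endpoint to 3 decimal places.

Posterior precision = 1/3.6² + 23/1.8² = 0.0772 + 7.0988 = 7.1759, so posterior SD = 0.3733.
Posterior mean = (2.4/3.6² + 23·-0.52/1.8²) / 7.1759 = -0.4886.
Interval: -0.4886 ± 1.645 × 0.3733 → [-1.103, 0.125].

[-1.103, 0.125]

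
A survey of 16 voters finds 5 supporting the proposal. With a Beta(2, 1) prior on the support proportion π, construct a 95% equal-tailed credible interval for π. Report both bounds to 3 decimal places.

[0.173, 0.590]

Posterior: Beta(2+5, 1+11) = Beta(7, 12).
Equal-tailed 95% interval: the 0.025 and 0.975 quantiles of Beta(7, 12).
Posterior mean ≈ 0.368, SD ≈ 0.108; a Normal approximation gives roughly [0.157, 0.580].
Exact: F⁻¹(0.025) = 0.173; F⁻¹(0.975) = 0.590.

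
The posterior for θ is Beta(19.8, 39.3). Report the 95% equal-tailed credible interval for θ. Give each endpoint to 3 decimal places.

[0.222, 0.459]

Posterior: Beta(19.8, 39.3).
Equal-tailed 95% interval: the 0.025 and 0.975 quantiles of Beta(19.8, 39.3).
Posterior mean ≈ 0.335, SD ≈ 0.061; a Normal approximation gives roughly [0.216, 0.454].
Exact: F⁻¹(0.025) = 0.222; F⁻¹(0.975) = 0.459.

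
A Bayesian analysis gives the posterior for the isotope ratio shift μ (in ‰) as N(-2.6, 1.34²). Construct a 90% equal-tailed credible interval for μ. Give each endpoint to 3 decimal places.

The posterior is symmetric, so the 90% equal-tailed interval is μ = -2.6 ± z·1.34 with z = 1.645.
Half-width: 1.645 × 1.34 = 2.204.
-2.6 − 2.204 = -4.804; -2.6 + 2.204 = -0.396.

[-4.804, -0.396]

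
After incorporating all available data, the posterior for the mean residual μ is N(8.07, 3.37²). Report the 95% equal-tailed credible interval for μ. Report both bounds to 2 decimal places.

[1.46, 14.68]

The posterior is symmetric, so the 95% equal-tailed interval is μ = 8.07 ± z·3.37 with z = 1.960.
Half-width: 1.960 × 3.37 = 6.61.
8.07 − 6.61 = 1.46; 8.07 + 6.61 = 14.68.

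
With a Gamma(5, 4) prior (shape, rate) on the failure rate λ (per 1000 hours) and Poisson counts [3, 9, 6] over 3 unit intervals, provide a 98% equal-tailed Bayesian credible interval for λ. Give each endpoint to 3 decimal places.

Posterior: Gamma(5+18, 4+3) = Gamma(23, 7) (shape, rate).
Equal-tailed 98% interval: Gamma(23, 7) quantiles at 0.01 and 0.99.
Posterior mean ≈ 3.286, SD ≈ 0.685; a Normal approximation gives roughly [1.692, 4.880].
Exact: lower = 1.904; upper = 5.086.

[1.904, 5.086]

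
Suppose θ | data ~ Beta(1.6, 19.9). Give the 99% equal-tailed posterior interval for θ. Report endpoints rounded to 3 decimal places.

Posterior: Beta(1.6, 19.9).
Equal-tailed 99% interval: the 0.005 and 0.995 quantiles of Beta(1.6, 19.9).
Posterior mean ≈ 0.074, SD ≈ 0.055; a Normal approximation gives roughly [-0.068, 0.217].
Exact: F⁻¹(0.005) = 0.002; F⁻¹(0.995) = 0.280.

[0.002, 0.280]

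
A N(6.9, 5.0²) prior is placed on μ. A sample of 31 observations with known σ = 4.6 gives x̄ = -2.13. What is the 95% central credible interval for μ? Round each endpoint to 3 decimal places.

Posterior precision = 1/5.0² + 31/4.6² = 0.0400 + 1.4650 = 1.5050, so posterior SD = 0.8151.
Posterior mean = (6.9/5.0² + 31·-2.13/4.6²) / 1.5050 = -1.8900.
Interval: -1.8900 ± 1.960 × 0.8151 → [-3.488, -0.292].

[-3.488, -0.292]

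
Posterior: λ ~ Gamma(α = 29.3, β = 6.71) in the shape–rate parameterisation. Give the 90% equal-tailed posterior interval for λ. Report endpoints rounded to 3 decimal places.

[3.130, 5.773]

Posterior: Gamma(shape 29.3, rate 6.71).
Equal-tailed 90% interval: Gamma(29.3, 6.71) quantiles at 0.05 and 0.95.
Posterior mean ≈ 4.367, SD ≈ 0.807; a Normal approximation gives roughly [3.040, 5.694].
Exact: lower = 3.130; upper = 5.773.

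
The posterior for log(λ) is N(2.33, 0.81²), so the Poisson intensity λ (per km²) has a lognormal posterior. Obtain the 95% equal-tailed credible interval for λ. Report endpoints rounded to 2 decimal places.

[2.10, 50.28]

On the log scale the 95% interval is 2.33 ± 1.960 × 0.81 = [0.7424, 3.9176].
Exponentiate: [e^0.7424, e^3.9176] = [2.10, 50.28].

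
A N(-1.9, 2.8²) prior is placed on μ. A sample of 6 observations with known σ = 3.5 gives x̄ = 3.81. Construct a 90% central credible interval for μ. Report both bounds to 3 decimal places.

[0.537, 4.724]

Posterior precision = 1/2.8² + 6/3.5² = 0.1276 + 0.4898 = 0.6173, so posterior SD = 1.2727.
Posterior mean = (-1.9/2.8² + 6·3.81/3.5²) / 0.6173 = 2.6302.
Interval: 2.6302 ± 1.645 × 1.2727 → [0.537, 4.724].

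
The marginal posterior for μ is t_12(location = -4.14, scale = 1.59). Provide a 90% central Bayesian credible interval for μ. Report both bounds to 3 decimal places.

[-6.974, -1.306]

The t_12 distribution is symmetric; the 90% interval is -4.14 ± t·1.59 with t_{0.95,12} = 1.782.
Half-width: 1.782 × 1.59 = 2.834.
-4.14 − 2.834 = -6.974; -4.14 + 2.834 = -1.306.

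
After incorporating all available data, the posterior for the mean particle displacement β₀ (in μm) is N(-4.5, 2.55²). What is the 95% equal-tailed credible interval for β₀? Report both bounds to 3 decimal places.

The posterior is symmetric, so the 95% equal-tailed interval is β₀ = -4.5 ± z·2.55 with z = 1.960.
Half-width: 1.960 × 2.55 = 4.998.
-4.5 − 4.998 = -9.498; -4.5 + 4.998 = 0.498.

[-9.498, 0.498]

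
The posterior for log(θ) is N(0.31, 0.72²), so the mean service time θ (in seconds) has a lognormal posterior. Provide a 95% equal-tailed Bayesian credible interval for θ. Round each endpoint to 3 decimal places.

On the log scale the 95% interval is 0.31 ± 1.960 × 0.72 = [-1.1012, 1.7212].
Exponentiate: [e^-1.1012, e^1.7212] = [0.332, 5.591].

[0.332, 5.591]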